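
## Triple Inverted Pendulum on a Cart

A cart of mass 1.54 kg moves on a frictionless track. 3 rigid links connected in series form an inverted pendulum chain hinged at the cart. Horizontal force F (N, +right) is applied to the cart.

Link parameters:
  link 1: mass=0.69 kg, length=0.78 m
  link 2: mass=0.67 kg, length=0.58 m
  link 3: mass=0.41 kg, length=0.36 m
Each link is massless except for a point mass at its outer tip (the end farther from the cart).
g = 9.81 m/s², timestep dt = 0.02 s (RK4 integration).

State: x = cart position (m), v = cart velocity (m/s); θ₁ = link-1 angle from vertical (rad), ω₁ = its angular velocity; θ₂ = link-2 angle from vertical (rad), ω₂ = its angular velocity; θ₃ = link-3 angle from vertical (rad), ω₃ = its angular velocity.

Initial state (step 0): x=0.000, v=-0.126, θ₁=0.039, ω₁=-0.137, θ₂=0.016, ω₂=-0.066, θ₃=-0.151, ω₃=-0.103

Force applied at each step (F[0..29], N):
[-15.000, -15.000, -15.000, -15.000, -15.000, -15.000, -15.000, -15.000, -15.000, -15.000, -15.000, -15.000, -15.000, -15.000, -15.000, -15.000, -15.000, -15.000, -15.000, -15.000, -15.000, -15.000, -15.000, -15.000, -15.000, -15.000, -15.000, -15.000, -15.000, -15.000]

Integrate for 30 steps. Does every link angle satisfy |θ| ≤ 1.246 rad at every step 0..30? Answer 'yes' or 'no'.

apply F[0]=-15.000 → step 1: x=-0.005, v=-0.329, θ₁=0.039, ω₁=0.141, θ₂=0.015, ω₂=-0.053, θ₃=-0.154, ω₃=-0.241
apply F[1]=-15.000 → step 2: x=-0.013, v=-0.533, θ₁=0.045, ω₁=0.422, θ₂=0.014, ω₂=-0.043, θ₃=-0.161, ω₃=-0.381
apply F[2]=-15.000 → step 3: x=-0.026, v=-0.738, θ₁=0.056, ω₁=0.710, θ₂=0.013, ω₂=-0.039, θ₃=-0.170, ω₃=-0.521
apply F[3]=-15.000 → step 4: x=-0.043, v=-0.945, θ₁=0.073, ω₁=1.008, θ₂=0.012, ω₂=-0.045, θ₃=-0.181, ω₃=-0.659
apply F[4]=-15.000 → step 5: x=-0.064, v=-1.154, θ₁=0.096, ω₁=1.319, θ₂=0.011, ω₂=-0.064, θ₃=-0.196, ω₃=-0.792
apply F[5]=-15.000 → step 6: x=-0.089, v=-1.366, θ₁=0.126, ω₁=1.642, θ₂=0.010, ω₂=-0.094, θ₃=-0.213, ω₃=-0.916
apply F[6]=-15.000 → step 7: x=-0.118, v=-1.578, θ₁=0.162, ω₁=1.975, θ₂=0.007, ω₂=-0.134, θ₃=-0.233, ω₃=-1.021
apply F[7]=-15.000 → step 8: x=-0.152, v=-1.788, θ₁=0.205, ω₁=2.311, θ₂=0.004, ω₂=-0.175, θ₃=-0.254, ω₃=-1.100
apply F[8]=-15.000 → step 9: x=-0.190, v=-1.994, θ₁=0.255, ω₁=2.642, θ₂=0.000, ω₂=-0.208, θ₃=-0.276, ω₃=-1.146
apply F[9]=-15.000 → step 10: x=-0.232, v=-2.191, θ₁=0.311, ω₁=2.958, θ₂=-0.004, ω₂=-0.217, θ₃=-0.299, ω₃=-1.153
apply F[10]=-15.000 → step 11: x=-0.277, v=-2.376, θ₁=0.373, ω₁=3.249, θ₂=-0.008, ω₂=-0.188, θ₃=-0.322, ω₃=-1.121
apply F[11]=-15.000 → step 12: x=-0.327, v=-2.547, θ₁=0.440, ω₁=3.511, θ₂=-0.011, ω₂=-0.111, θ₃=-0.344, ω₃=-1.052
apply F[12]=-15.000 → step 13: x=-0.379, v=-2.702, θ₁=0.513, ω₁=3.741, θ₂=-0.012, ω₂=0.022, θ₃=-0.364, ω₃=-0.954
apply F[13]=-15.000 → step 14: x=-0.435, v=-2.841, θ₁=0.590, ω₁=3.942, θ₂=-0.010, ω₂=0.212, θ₃=-0.382, ω₃=-0.832
apply F[14]=-15.000 → step 15: x=-0.493, v=-2.964, θ₁=0.670, ω₁=4.117, θ₂=-0.003, ω₂=0.460, θ₃=-0.397, ω₃=-0.692
apply F[15]=-15.000 → step 16: x=-0.553, v=-3.071, θ₁=0.754, ω₁=4.271, θ₂=0.009, ω₂=0.763, θ₃=-0.409, ω₃=-0.537
apply F[16]=-15.000 → step 17: x=-0.615, v=-3.163, θ₁=0.841, ω₁=4.407, θ₂=0.028, ω₂=1.117, θ₃=-0.419, ω₃=-0.369
apply F[17]=-15.000 → step 18: x=-0.679, v=-3.239, θ₁=0.931, ω₁=4.525, θ₂=0.054, ω₂=1.519, θ₃=-0.424, ω₃=-0.186
apply F[18]=-15.000 → step 19: x=-0.745, v=-3.300, θ₁=1.022, ω₁=4.628, θ₂=0.089, ω₂=1.965, θ₃=-0.426, ω₃=0.017
apply F[19]=-15.000 → step 20: x=-0.811, v=-3.347, θ₁=1.115, ω₁=4.712, θ₂=0.133, ω₂=2.451, θ₃=-0.423, ω₃=0.246
apply F[20]=-15.000 → step 21: x=-0.879, v=-3.379, θ₁=1.210, ω₁=4.777, θ₂=0.187, ω₂=2.972, θ₃=-0.416, ω₃=0.512
apply F[21]=-15.000 → step 22: x=-0.946, v=-3.399, θ₁=1.306, ω₁=4.817, θ₂=0.252, ω₂=3.523, θ₃=-0.402, ω₃=0.826
apply F[22]=-15.000 → step 23: x=-1.015, v=-3.405, θ₁=1.403, ω₁=4.827, θ₂=0.328, ω₂=4.099, θ₃=-0.382, ω₃=1.207
apply F[23]=-15.000 → step 24: x=-1.083, v=-3.401, θ₁=1.499, ω₁=4.803, θ₂=0.416, ω₂=4.693, θ₃=-0.354, ω₃=1.674
apply F[24]=-15.000 → step 25: x=-1.150, v=-3.386, θ₁=1.595, ω₁=4.736, θ₂=0.516, ω₂=5.298, θ₃=-0.315, ω₃=2.251
apply F[25]=-15.000 → step 26: x=-1.218, v=-3.362, θ₁=1.688, ω₁=4.620, θ₂=0.628, ω₂=5.905, θ₃=-0.263, ω₃=2.962
apply F[26]=-15.000 → step 27: x=-1.285, v=-3.330, θ₁=1.779, ω₁=4.450, θ₂=0.752, ω₂=6.503, θ₃=-0.195, ω₃=3.836
apply F[27]=-15.000 → step 28: x=-1.351, v=-3.289, θ₁=1.866, ω₁=4.220, θ₂=0.888, ω₂=7.080, θ₃=-0.108, ω₃=4.899
apply F[28]=-15.000 → step 29: x=-1.416, v=-3.237, θ₁=1.948, ω₁=3.932, θ₂=1.035, ω₂=7.615, θ₃=0.002, ω₃=6.181
apply F[29]=-15.000 → step 30: x=-1.480, v=-3.170, θ₁=2.023, ω₁=3.591, θ₂=1.192, ω₂=8.079, θ₃=0.141, ω₃=7.706
Max |angle| over trajectory = 2.023 rad; bound = 1.246 → exceeded.

Answer: no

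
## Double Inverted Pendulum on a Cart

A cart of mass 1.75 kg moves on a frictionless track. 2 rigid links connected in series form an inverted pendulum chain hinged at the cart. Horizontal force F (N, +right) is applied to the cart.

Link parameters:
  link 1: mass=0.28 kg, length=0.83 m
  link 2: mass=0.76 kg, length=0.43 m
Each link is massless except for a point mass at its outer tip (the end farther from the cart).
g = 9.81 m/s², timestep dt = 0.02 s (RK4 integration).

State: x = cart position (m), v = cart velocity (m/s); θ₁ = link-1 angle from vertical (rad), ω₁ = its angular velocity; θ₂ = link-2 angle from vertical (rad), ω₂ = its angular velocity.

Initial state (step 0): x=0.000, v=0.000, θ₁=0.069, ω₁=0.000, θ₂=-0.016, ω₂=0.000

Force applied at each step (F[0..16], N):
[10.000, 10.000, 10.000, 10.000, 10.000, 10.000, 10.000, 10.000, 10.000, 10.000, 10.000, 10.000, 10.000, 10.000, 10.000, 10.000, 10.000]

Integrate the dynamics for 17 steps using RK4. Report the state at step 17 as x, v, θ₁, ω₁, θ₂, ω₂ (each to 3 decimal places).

Answer: x=0.315, v=1.893, θ₁=-0.077, ω₁=-0.969, θ₂=-0.589, ω₂=-3.853

Derivation:
apply F[0]=+10.000 → step 1: x=0.001, v=0.106, θ₁=0.068, ω₁=-0.056, θ₂=-0.017, ω₂=-0.146
apply F[1]=+10.000 → step 2: x=0.004, v=0.212, θ₁=0.067, ω₁=-0.112, θ₂=-0.022, ω₂=-0.296
apply F[2]=+10.000 → step 3: x=0.010, v=0.319, θ₁=0.064, ω₁=-0.166, θ₂=-0.029, ω₂=-0.450
apply F[3]=+10.000 → step 4: x=0.017, v=0.426, θ₁=0.060, ω₁=-0.219, θ₂=-0.040, ω₂=-0.612
apply F[4]=+10.000 → step 5: x=0.027, v=0.534, θ₁=0.055, ω₁=-0.270, θ₂=-0.054, ω₂=-0.785
apply F[5]=+10.000 → step 6: x=0.038, v=0.642, θ₁=0.049, ω₁=-0.319, θ₂=-0.071, ω₂=-0.972
apply F[6]=+10.000 → step 7: x=0.052, v=0.752, θ₁=0.042, ω₁=-0.365, θ₂=-0.093, ω₂=-1.174
apply F[7]=+10.000 → step 8: x=0.068, v=0.862, θ₁=0.035, ω₁=-0.408, θ₂=-0.119, ω₂=-1.394
apply F[8]=+10.000 → step 9: x=0.087, v=0.973, θ₁=0.026, ω₁=-0.448, θ₂=-0.149, ω₂=-1.634
apply F[9]=+10.000 → step 10: x=0.107, v=1.085, θ₁=0.017, ω₁=-0.486, θ₂=-0.184, ω₂=-1.892
apply F[10]=+10.000 → step 11: x=0.130, v=1.198, θ₁=0.007, ω₁=-0.525, θ₂=-0.225, ω₂=-2.168
apply F[11]=+10.000 → step 12: x=0.155, v=1.313, θ₁=-0.004, ω₁=-0.566, θ₂=-0.271, ω₂=-2.457
apply F[12]=+10.000 → step 13: x=0.183, v=1.428, θ₁=-0.016, ω₁=-0.613, θ₂=-0.323, ω₂=-2.755
apply F[13]=+10.000 → step 14: x=0.212, v=1.543, θ₁=-0.029, ω₁=-0.672, θ₂=-0.381, ω₂=-3.051
apply F[14]=+10.000 → step 15: x=0.244, v=1.659, θ₁=-0.043, ω₁=-0.748, θ₂=-0.445, ω₂=-3.339
apply F[15]=+10.000 → step 16: x=0.279, v=1.776, θ₁=-0.059, ω₁=-0.845, θ₂=-0.514, ω₂=-3.609
apply F[16]=+10.000 → step 17: x=0.315, v=1.893, θ₁=-0.077, ω₁=-0.969, θ₂=-0.589, ω₂=-3.853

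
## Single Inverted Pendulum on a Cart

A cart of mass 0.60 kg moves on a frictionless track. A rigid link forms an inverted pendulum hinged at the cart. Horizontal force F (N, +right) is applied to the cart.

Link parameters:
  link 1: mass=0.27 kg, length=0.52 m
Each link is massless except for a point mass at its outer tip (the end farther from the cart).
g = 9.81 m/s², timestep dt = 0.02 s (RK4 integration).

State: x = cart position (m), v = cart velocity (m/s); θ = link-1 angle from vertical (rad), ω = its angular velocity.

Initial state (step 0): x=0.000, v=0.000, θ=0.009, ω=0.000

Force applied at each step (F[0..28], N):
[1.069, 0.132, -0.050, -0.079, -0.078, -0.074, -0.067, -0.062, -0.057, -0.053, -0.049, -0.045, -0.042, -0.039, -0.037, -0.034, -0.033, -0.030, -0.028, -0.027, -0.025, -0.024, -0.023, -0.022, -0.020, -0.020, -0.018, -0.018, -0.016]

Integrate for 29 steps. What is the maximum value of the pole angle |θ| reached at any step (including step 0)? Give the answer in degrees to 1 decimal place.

Answer: 0.5°

Derivation:
apply F[0]=+1.069 → step 1: x=0.000, v=0.035, θ=0.008, ω=-0.064
apply F[1]=+0.132 → step 2: x=0.001, v=0.039, θ=0.007, ω=-0.068
apply F[2]=-0.050 → step 3: x=0.002, v=0.036, θ=0.006, ω=-0.061
apply F[3]=-0.079 → step 4: x=0.003, v=0.033, θ=0.005, ω=-0.053
apply F[4]=-0.078 → step 5: x=0.003, v=0.030, θ=0.004, ω=-0.046
apply F[5]=-0.074 → step 6: x=0.004, v=0.028, θ=0.003, ω=-0.040
apply F[6]=-0.067 → step 7: x=0.004, v=0.025, θ=0.002, ω=-0.034
apply F[7]=-0.062 → step 8: x=0.005, v=0.023, θ=0.001, ω=-0.029
apply F[8]=-0.057 → step 9: x=0.005, v=0.021, θ=0.001, ω=-0.025
apply F[9]=-0.053 → step 10: x=0.006, v=0.019, θ=0.000, ω=-0.021
apply F[10]=-0.049 → step 11: x=0.006, v=0.017, θ=0.000, ω=-0.018
apply F[11]=-0.045 → step 12: x=0.006, v=0.016, θ=-0.000, ω=-0.015
apply F[12]=-0.042 → step 13: x=0.007, v=0.015, θ=-0.001, ω=-0.013
apply F[13]=-0.039 → step 14: x=0.007, v=0.013, θ=-0.001, ω=-0.011
apply F[14]=-0.037 → step 15: x=0.007, v=0.012, θ=-0.001, ω=-0.009
apply F[15]=-0.034 → step 16: x=0.007, v=0.011, θ=-0.001, ω=-0.007
apply F[16]=-0.033 → step 17: x=0.008, v=0.010, θ=-0.001, ω=-0.006
apply F[17]=-0.030 → step 18: x=0.008, v=0.009, θ=-0.001, ω=-0.004
apply F[18]=-0.028 → step 19: x=0.008, v=0.008, θ=-0.001, ω=-0.003
apply F[19]=-0.027 → step 20: x=0.008, v=0.008, θ=-0.002, ω=-0.003
apply F[20]=-0.025 → step 21: x=0.008, v=0.007, θ=-0.002, ω=-0.002
apply F[21]=-0.024 → step 22: x=0.008, v=0.006, θ=-0.002, ω=-0.001
apply F[22]=-0.023 → step 23: x=0.009, v=0.006, θ=-0.002, ω=-0.001
apply F[23]=-0.022 → step 24: x=0.009, v=0.005, θ=-0.002, ω=-0.000
apply F[24]=-0.020 → step 25: x=0.009, v=0.005, θ=-0.002, ω=0.000
apply F[25]=-0.020 → step 26: x=0.009, v=0.004, θ=-0.002, ω=0.001
apply F[26]=-0.018 → step 27: x=0.009, v=0.004, θ=-0.002, ω=0.001
apply F[27]=-0.018 → step 28: x=0.009, v=0.003, θ=-0.002, ω=0.001
apply F[28]=-0.016 → step 29: x=0.009, v=0.003, θ=-0.002, ω=0.001
Max |angle| over trajectory = 0.009 rad = 0.5°.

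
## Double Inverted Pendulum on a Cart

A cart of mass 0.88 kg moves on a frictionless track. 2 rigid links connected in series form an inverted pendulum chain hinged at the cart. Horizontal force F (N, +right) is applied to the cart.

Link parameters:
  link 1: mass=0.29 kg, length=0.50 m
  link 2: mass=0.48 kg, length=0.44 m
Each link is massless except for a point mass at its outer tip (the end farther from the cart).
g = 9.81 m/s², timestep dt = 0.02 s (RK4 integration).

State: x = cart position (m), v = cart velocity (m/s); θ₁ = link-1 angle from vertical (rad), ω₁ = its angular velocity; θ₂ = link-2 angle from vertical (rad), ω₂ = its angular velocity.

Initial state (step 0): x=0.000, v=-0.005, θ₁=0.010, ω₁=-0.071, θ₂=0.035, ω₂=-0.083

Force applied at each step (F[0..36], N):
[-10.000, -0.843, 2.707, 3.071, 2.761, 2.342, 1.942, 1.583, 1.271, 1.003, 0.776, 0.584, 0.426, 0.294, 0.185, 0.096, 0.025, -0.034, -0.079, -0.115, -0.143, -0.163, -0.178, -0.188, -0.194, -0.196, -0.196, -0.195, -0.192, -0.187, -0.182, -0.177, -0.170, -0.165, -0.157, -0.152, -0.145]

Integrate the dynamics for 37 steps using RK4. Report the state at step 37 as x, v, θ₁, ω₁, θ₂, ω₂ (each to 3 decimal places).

apply F[0]=-10.000 → step 1: x=-0.002, v=-0.234, θ₁=0.013, ω₁=0.376, θ₂=0.034, ω₂=-0.056
apply F[1]=-0.843 → step 2: x=-0.007, v=-0.256, θ₁=0.021, ω₁=0.417, θ₂=0.033, ω₂=-0.037
apply F[2]=+2.707 → step 3: x=-0.012, v=-0.199, θ₁=0.028, ω₁=0.307, θ₂=0.032, ω₂=-0.028
apply F[3]=+3.071 → step 4: x=-0.015, v=-0.134, θ₁=0.033, ω₁=0.190, θ₂=0.032, ω₂=-0.026
apply F[4]=+2.761 → step 5: x=-0.017, v=-0.078, θ₁=0.036, ω₁=0.092, θ₂=0.031, ω₂=-0.030
apply F[5]=+2.342 → step 6: x=-0.018, v=-0.031, θ₁=0.037, ω₁=0.016, θ₂=0.030, ω₂=-0.038
apply F[6]=+1.942 → step 7: x=-0.019, v=0.007, θ₁=0.037, ω₁=-0.040, θ₂=0.029, ω₂=-0.046
apply F[7]=+1.583 → step 8: x=-0.018, v=0.037, θ₁=0.036, ω₁=-0.080, θ₂=0.028, ω₂=-0.055
apply F[8]=+1.271 → step 9: x=-0.017, v=0.060, θ₁=0.034, ω₁=-0.108, θ₂=0.027, ω₂=-0.063
apply F[9]=+1.003 → step 10: x=-0.016, v=0.077, θ₁=0.031, ω₁=-0.126, θ₂=0.026, ω₂=-0.070
apply F[10]=+0.776 → step 11: x=-0.014, v=0.089, θ₁=0.029, ω₁=-0.136, θ₂=0.025, ω₂=-0.075
apply F[11]=+0.584 → step 12: x=-0.012, v=0.098, θ₁=0.026, ω₁=-0.140, θ₂=0.023, ω₂=-0.080
apply F[12]=+0.426 → step 13: x=-0.010, v=0.103, θ₁=0.023, ω₁=-0.140, θ₂=0.021, ω₂=-0.083
apply F[13]=+0.294 → step 14: x=-0.008, v=0.106, θ₁=0.020, ω₁=-0.136, θ₂=0.020, ω₂=-0.084
apply F[14]=+0.185 → step 15: x=-0.006, v=0.107, θ₁=0.018, ω₁=-0.130, θ₂=0.018, ω₂=-0.084
apply F[15]=+0.096 → step 16: x=-0.004, v=0.107, θ₁=0.015, ω₁=-0.123, θ₂=0.016, ω₂=-0.084
apply F[16]=+0.025 → step 17: x=-0.002, v=0.105, θ₁=0.013, ω₁=-0.115, θ₂=0.015, ω₂=-0.082
apply F[17]=-0.034 → step 18: x=0.000, v=0.102, θ₁=0.011, ω₁=-0.106, θ₂=0.013, ω₂=-0.079
apply F[18]=-0.079 → step 19: x=0.002, v=0.098, θ₁=0.009, ω₁=-0.097, θ₂=0.011, ω₂=-0.076
apply F[19]=-0.115 → step 20: x=0.004, v=0.095, θ₁=0.007, ω₁=-0.088, θ₂=0.010, ω₂=-0.073
apply F[20]=-0.143 → step 21: x=0.006, v=0.090, θ₁=0.005, ω₁=-0.079, θ₂=0.009, ω₂=-0.069
apply F[21]=-0.163 → step 22: x=0.008, v=0.086, θ₁=0.004, ω₁=-0.071, θ₂=0.007, ω₂=-0.065
apply F[22]=-0.178 → step 23: x=0.009, v=0.081, θ₁=0.002, ω₁=-0.063, θ₂=0.006, ω₂=-0.060
apply F[23]=-0.188 → step 24: x=0.011, v=0.077, θ₁=0.001, ω₁=-0.056, θ₂=0.005, ω₂=-0.056
apply F[24]=-0.194 → step 25: x=0.013, v=0.072, θ₁=0.000, ω₁=-0.049, θ₂=0.004, ω₂=-0.052
apply F[25]=-0.196 → step 26: x=0.014, v=0.068, θ₁=-0.001, ω₁=-0.042, θ₂=0.003, ω₂=-0.047
apply F[26]=-0.196 → step 27: x=0.015, v=0.064, θ₁=-0.002, ω₁=-0.037, θ₂=0.002, ω₂=-0.043
apply F[27]=-0.195 → step 28: x=0.016, v=0.059, θ₁=-0.002, ω₁=-0.031, θ₂=0.001, ω₂=-0.039
apply F[28]=-0.192 → step 29: x=0.018, v=0.056, θ₁=-0.003, ω₁=-0.027, θ₂=0.000, ω₂=-0.035
apply F[29]=-0.187 → step 30: x=0.019, v=0.052, θ₁=-0.003, ω₁=-0.023, θ₂=-0.000, ω₂=-0.032
apply F[30]=-0.182 → step 31: x=0.020, v=0.048, θ₁=-0.004, ω₁=-0.019, θ₂=-0.001, ω₂=-0.028
apply F[31]=-0.177 → step 32: x=0.021, v=0.045, θ₁=-0.004, ω₁=-0.015, θ₂=-0.001, ω₂=-0.025
apply F[32]=-0.170 → step 33: x=0.021, v=0.042, θ₁=-0.004, ω₁=-0.013, θ₂=-0.002, ω₂=-0.022
apply F[33]=-0.165 → step 34: x=0.022, v=0.039, θ₁=-0.005, ω₁=-0.010, θ₂=-0.002, ω₂=-0.019
apply F[34]=-0.157 → step 35: x=0.023, v=0.036, θ₁=-0.005, ω₁=-0.008, θ₂=-0.003, ω₂=-0.017
apply F[35]=-0.152 → step 36: x=0.024, v=0.033, θ₁=-0.005, ω₁=-0.006, θ₂=-0.003, ω₂=-0.014
apply F[36]=-0.145 → step 37: x=0.024, v=0.031, θ₁=-0.005, ω₁=-0.004, θ₂=-0.003, ω₂=-0.012

Answer: x=0.024, v=0.031, θ₁=-0.005, ω₁=-0.004, θ₂=-0.003, ω₂=-0.012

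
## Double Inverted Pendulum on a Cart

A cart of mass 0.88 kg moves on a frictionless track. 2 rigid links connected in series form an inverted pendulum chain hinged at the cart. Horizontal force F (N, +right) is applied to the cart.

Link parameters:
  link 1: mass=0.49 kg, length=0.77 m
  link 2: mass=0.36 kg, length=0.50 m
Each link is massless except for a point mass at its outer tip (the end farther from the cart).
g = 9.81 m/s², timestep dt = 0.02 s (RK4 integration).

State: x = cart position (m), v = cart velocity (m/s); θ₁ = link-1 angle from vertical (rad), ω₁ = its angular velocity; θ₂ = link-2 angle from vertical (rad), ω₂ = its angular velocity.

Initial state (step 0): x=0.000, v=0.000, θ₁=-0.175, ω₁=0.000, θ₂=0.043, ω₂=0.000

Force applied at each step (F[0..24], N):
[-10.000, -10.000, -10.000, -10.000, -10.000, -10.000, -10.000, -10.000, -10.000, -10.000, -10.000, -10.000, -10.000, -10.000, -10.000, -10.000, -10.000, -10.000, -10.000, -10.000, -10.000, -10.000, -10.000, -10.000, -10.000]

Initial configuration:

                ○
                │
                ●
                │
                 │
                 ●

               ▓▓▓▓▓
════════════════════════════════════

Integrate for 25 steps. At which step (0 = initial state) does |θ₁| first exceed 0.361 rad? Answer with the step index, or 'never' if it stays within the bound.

apply F[0]=-10.000 → step 1: x=-0.002, v=-0.191, θ₁=-0.173, ω₁=0.156, θ₂=0.045, ω₂=0.164
apply F[1]=-10.000 → step 2: x=-0.008, v=-0.382, θ₁=-0.169, ω₁=0.313, θ₂=0.050, ω₂=0.327
apply F[2]=-10.000 → step 3: x=-0.017, v=-0.575, θ₁=-0.161, ω₁=0.476, θ₂=0.058, ω₂=0.489
apply F[3]=-10.000 → step 4: x=-0.031, v=-0.771, θ₁=-0.150, ω₁=0.645, θ₂=0.069, ω₂=0.647
apply F[4]=-10.000 → step 5: x=-0.048, v=-0.970, θ₁=-0.135, ω₁=0.824, θ₂=0.084, ω₂=0.802
apply F[5]=-10.000 → step 6: x=-0.069, v=-1.173, θ₁=-0.117, ω₁=1.015, θ₂=0.101, ω₂=0.950
apply F[6]=-10.000 → step 7: x=-0.095, v=-1.382, θ₁=-0.094, ω₁=1.221, θ₂=0.122, ω₂=1.089
apply F[7]=-10.000 → step 8: x=-0.125, v=-1.595, θ₁=-0.068, ω₁=1.444, θ₂=0.145, ω₂=1.218
apply F[8]=-10.000 → step 9: x=-0.159, v=-1.814, θ₁=-0.036, ω₁=1.686, θ₂=0.170, ω₂=1.332
apply F[9]=-10.000 → step 10: x=-0.197, v=-2.039, θ₁=-0.000, ω₁=1.949, θ₂=0.198, ω₂=1.428
apply F[10]=-10.000 → step 11: x=-0.240, v=-2.268, θ₁=0.042, ω₁=2.234, θ₂=0.227, ω₂=1.502
apply F[11]=-10.000 → step 12: x=-0.288, v=-2.501, θ₁=0.089, ω₁=2.540, θ₂=0.258, ω₂=1.552
apply F[12]=-10.000 → step 13: x=-0.340, v=-2.733, θ₁=0.143, ω₁=2.865, θ₂=0.289, ω₂=1.577
apply F[13]=-10.000 → step 14: x=-0.397, v=-2.960, θ₁=0.204, ω₁=3.201, θ₂=0.321, ω₂=1.578
apply F[14]=-10.000 → step 15: x=-0.459, v=-3.177, θ₁=0.271, ω₁=3.540, θ₂=0.352, ω₂=1.563
apply F[15]=-10.000 → step 16: x=-0.524, v=-3.376, θ₁=0.346, ω₁=3.870, θ₂=0.383, ω₂=1.544
apply F[16]=-10.000 → step 17: x=-0.594, v=-3.551, θ₁=0.426, ω₁=4.178, θ₂=0.414, ω₂=1.538
apply F[17]=-10.000 → step 18: x=-0.666, v=-3.696, θ₁=0.512, ω₁=4.453, θ₂=0.445, ω₂=1.564
apply F[18]=-10.000 → step 19: x=-0.741, v=-3.809, θ₁=0.604, ω₁=4.690, θ₂=0.477, ω₂=1.640
apply F[19]=-10.000 → step 20: x=-0.818, v=-3.888, θ₁=0.700, ω₁=4.886, θ₂=0.511, ω₂=1.779
apply F[20]=-10.000 → step 21: x=-0.897, v=-3.935, θ₁=0.799, ω₁=5.045, θ₂=0.548, ω₂=1.986
apply F[21]=-10.000 → step 22: x=-0.976, v=-3.953, θ₁=0.901, ω₁=5.172, θ₂=0.591, ω₂=2.263
apply F[22]=-10.000 → step 23: x=-1.055, v=-3.945, θ₁=1.006, ω₁=5.273, θ₂=0.639, ω₂=2.609
apply F[23]=-10.000 → step 24: x=-1.133, v=-3.912, θ₁=1.112, ω₁=5.354, θ₂=0.696, ω₂=3.018
apply F[24]=-10.000 → step 25: x=-1.211, v=-3.858, θ₁=1.220, ω₁=5.419, θ₂=0.761, ω₂=3.486
|θ₁| = 0.426 > 0.361 first at step 17.

Answer: 17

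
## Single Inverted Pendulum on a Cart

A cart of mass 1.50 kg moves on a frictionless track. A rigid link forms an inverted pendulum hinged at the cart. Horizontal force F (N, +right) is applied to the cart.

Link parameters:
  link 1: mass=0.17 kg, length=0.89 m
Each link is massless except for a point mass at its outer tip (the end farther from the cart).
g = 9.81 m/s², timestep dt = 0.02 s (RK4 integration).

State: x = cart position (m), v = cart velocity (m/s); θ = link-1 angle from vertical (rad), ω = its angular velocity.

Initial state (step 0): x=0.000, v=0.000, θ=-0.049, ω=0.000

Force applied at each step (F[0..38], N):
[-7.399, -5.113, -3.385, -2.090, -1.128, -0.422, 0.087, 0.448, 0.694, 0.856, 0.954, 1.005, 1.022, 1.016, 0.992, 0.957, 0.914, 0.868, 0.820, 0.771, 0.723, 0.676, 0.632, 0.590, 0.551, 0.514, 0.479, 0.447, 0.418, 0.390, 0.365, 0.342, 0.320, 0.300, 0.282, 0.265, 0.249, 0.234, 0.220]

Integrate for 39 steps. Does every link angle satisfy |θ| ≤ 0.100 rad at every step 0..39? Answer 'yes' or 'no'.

apply F[0]=-7.399 → step 1: x=-0.001, v=-0.098, θ=-0.048, ω=0.099
apply F[1]=-5.113 → step 2: x=-0.004, v=-0.165, θ=-0.045, ω=0.164
apply F[2]=-3.385 → step 3: x=-0.007, v=-0.209, θ=-0.042, ω=0.204
apply F[3]=-2.090 → step 4: x=-0.012, v=-0.236, θ=-0.037, ω=0.225
apply F[4]=-1.128 → step 5: x=-0.017, v=-0.250, θ=-0.033, ω=0.234
apply F[5]=-0.422 → step 6: x=-0.022, v=-0.255, θ=-0.028, ω=0.232
apply F[6]=+0.087 → step 7: x=-0.027, v=-0.253, θ=-0.024, ω=0.225
apply F[7]=+0.448 → step 8: x=-0.032, v=-0.247, θ=-0.019, ω=0.213
apply F[8]=+0.694 → step 9: x=-0.037, v=-0.237, θ=-0.015, ω=0.198
apply F[9]=+0.856 → step 10: x=-0.041, v=-0.226, θ=-0.011, ω=0.182
apply F[10]=+0.954 → step 11: x=-0.046, v=-0.213, θ=-0.008, ω=0.165
apply F[11]=+1.005 → step 12: x=-0.050, v=-0.199, θ=-0.005, ω=0.149
apply F[12]=+1.022 → step 13: x=-0.054, v=-0.185, θ=-0.002, ω=0.133
apply F[13]=+1.016 → step 14: x=-0.057, v=-0.172, θ=0.001, ω=0.117
apply F[14]=+0.992 → step 15: x=-0.060, v=-0.159, θ=0.003, ω=0.103
apply F[15]=+0.957 → step 16: x=-0.063, v=-0.146, θ=0.005, ω=0.090
apply F[16]=+0.914 → step 17: x=-0.066, v=-0.134, θ=0.006, ω=0.077
apply F[17]=+0.868 → step 18: x=-0.069, v=-0.122, θ=0.008, ω=0.066
apply F[18]=+0.820 → step 19: x=-0.071, v=-0.112, θ=0.009, ω=0.056
apply F[19]=+0.771 → step 20: x=-0.073, v=-0.102, θ=0.010, ω=0.047
apply F[20]=+0.723 → step 21: x=-0.075, v=-0.092, θ=0.011, ω=0.038
apply F[21]=+0.676 → step 22: x=-0.077, v=-0.083, θ=0.012, ω=0.031
apply F[22]=+0.632 → step 23: x=-0.079, v=-0.075, θ=0.012, ω=0.024
apply F[23]=+0.590 → step 24: x=-0.080, v=-0.068, θ=0.013, ω=0.019
apply F[24]=+0.551 → step 25: x=-0.081, v=-0.061, θ=0.013, ω=0.013
apply F[25]=+0.514 → step 26: x=-0.082, v=-0.054, θ=0.013, ω=0.009
apply F[26]=+0.479 → step 27: x=-0.083, v=-0.048, θ=0.013, ω=0.005
apply F[27]=+0.447 → step 28: x=-0.084, v=-0.042, θ=0.013, ω=0.002
apply F[28]=+0.418 → step 29: x=-0.085, v=-0.037, θ=0.013, ω=-0.001
apply F[29]=+0.390 → step 30: x=-0.086, v=-0.032, θ=0.013, ω=-0.004
apply F[30]=+0.365 → step 31: x=-0.086, v=-0.028, θ=0.013, ω=-0.006
apply F[31]=+0.342 → step 32: x=-0.087, v=-0.023, θ=0.013, ω=-0.008
apply F[32]=+0.320 → step 33: x=-0.087, v=-0.019, θ=0.013, ω=-0.010
apply F[33]=+0.300 → step 34: x=-0.088, v=-0.016, θ=0.013, ω=-0.011
apply F[34]=+0.282 → step 35: x=-0.088, v=-0.012, θ=0.012, ω=-0.012
apply F[35]=+0.265 → step 36: x=-0.088, v=-0.009, θ=0.012, ω=-0.013
apply F[36]=+0.249 → step 37: x=-0.088, v=-0.006, θ=0.012, ω=-0.014
apply F[37]=+0.234 → step 38: x=-0.088, v=-0.003, θ=0.012, ω=-0.015
apply F[38]=+0.220 → step 39: x=-0.089, v=-0.000, θ=0.011, ω=-0.015
Max |angle| over trajectory = 0.049 rad; bound = 0.100 → within bound.

Answer: yes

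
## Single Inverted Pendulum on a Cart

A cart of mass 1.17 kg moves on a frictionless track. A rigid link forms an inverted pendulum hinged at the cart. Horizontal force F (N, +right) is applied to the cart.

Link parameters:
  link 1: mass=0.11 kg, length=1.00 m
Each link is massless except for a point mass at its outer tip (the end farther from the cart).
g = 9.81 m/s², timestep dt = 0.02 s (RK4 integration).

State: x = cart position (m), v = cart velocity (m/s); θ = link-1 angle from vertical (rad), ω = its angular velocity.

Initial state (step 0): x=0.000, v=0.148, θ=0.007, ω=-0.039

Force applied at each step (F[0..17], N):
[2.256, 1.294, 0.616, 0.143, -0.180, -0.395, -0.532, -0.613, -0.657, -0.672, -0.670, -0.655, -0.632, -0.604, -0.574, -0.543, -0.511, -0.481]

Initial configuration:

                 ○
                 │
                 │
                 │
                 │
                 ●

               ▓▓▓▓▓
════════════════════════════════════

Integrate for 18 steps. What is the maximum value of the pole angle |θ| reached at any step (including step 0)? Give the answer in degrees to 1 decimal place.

Answer: 0.9°

Derivation:
apply F[0]=+2.256 → step 1: x=0.003, v=0.186, θ=0.006, ω=-0.076
apply F[1]=+1.294 → step 2: x=0.007, v=0.208, θ=0.004, ω=-0.097
apply F[2]=+0.616 → step 3: x=0.012, v=0.219, θ=0.002, ω=-0.107
apply F[3]=+0.143 → step 4: x=0.016, v=0.221, θ=-0.000, ω=-0.109
apply F[4]=-0.180 → step 5: x=0.020, v=0.218, θ=-0.002, ω=-0.106
apply F[5]=-0.395 → step 6: x=0.025, v=0.212, θ=-0.004, ω=-0.100
apply F[6]=-0.532 → step 7: x=0.029, v=0.203, θ=-0.006, ω=-0.092
apply F[7]=-0.613 → step 8: x=0.033, v=0.192, θ=-0.008, ω=-0.084
apply F[8]=-0.657 → step 9: x=0.036, v=0.181, θ=-0.010, ω=-0.074
apply F[9]=-0.672 → step 10: x=0.040, v=0.170, θ=-0.011, ω=-0.065
apply F[10]=-0.670 → step 11: x=0.043, v=0.159, θ=-0.012, ω=-0.056
apply F[11]=-0.655 → step 12: x=0.046, v=0.148, θ=-0.013, ω=-0.047
apply F[12]=-0.632 → step 13: x=0.049, v=0.137, θ=-0.014, ω=-0.040
apply F[13]=-0.604 → step 14: x=0.052, v=0.127, θ=-0.015, ω=-0.032
apply F[14]=-0.574 → step 15: x=0.054, v=0.118, θ=-0.015, ω=-0.026
apply F[15]=-0.543 → step 16: x=0.057, v=0.109, θ=-0.016, ω=-0.020
apply F[16]=-0.511 → step 17: x=0.059, v=0.100, θ=-0.016, ω=-0.015
apply F[17]=-0.481 → step 18: x=0.061, v=0.092, θ=-0.016, ω=-0.010
Max |angle| over trajectory = 0.016 rad = 0.9°.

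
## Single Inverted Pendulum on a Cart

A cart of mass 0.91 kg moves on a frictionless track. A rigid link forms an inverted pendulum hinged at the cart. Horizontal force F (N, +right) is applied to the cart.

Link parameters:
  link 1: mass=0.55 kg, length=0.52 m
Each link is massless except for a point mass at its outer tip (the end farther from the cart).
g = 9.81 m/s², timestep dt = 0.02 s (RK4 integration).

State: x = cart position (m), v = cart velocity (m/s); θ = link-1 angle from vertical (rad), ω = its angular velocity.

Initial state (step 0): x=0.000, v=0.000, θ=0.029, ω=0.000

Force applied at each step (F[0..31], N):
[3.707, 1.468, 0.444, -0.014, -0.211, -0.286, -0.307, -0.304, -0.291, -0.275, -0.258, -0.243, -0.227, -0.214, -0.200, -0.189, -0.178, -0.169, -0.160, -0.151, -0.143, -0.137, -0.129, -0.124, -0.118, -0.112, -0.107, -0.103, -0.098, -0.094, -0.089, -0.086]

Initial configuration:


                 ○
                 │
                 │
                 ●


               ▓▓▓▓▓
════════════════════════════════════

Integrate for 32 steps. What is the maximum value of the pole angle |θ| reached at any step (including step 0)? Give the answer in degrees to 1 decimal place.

apply F[0]=+3.707 → step 1: x=0.001, v=0.078, θ=0.028, ω=-0.139
apply F[1]=+1.468 → step 2: x=0.003, v=0.107, θ=0.024, ω=-0.186
apply F[2]=+0.444 → step 3: x=0.005, v=0.114, θ=0.021, ω=-0.191
apply F[3]=-0.014 → step 4: x=0.007, v=0.112, θ=0.017, ω=-0.179
apply F[4]=-0.211 → step 5: x=0.009, v=0.105, θ=0.014, ω=-0.161
apply F[5]=-0.286 → step 6: x=0.011, v=0.098, θ=0.011, ω=-0.141
apply F[6]=-0.307 → step 7: x=0.013, v=0.090, θ=0.008, ω=-0.123
apply F[7]=-0.304 → step 8: x=0.015, v=0.082, θ=0.006, ω=-0.106
apply F[8]=-0.291 → step 9: x=0.016, v=0.075, θ=0.004, ω=-0.091
apply F[9]=-0.275 → step 10: x=0.018, v=0.069, θ=0.002, ω=-0.078
apply F[10]=-0.258 → step 11: x=0.019, v=0.063, θ=0.001, ω=-0.066
apply F[11]=-0.243 → step 12: x=0.020, v=0.058, θ=-0.001, ω=-0.056
apply F[12]=-0.227 → step 13: x=0.022, v=0.053, θ=-0.002, ω=-0.047
apply F[13]=-0.214 → step 14: x=0.023, v=0.049, θ=-0.003, ω=-0.039
apply F[14]=-0.200 → step 15: x=0.024, v=0.045, θ=-0.003, ω=-0.032
apply F[15]=-0.189 → step 16: x=0.024, v=0.041, θ=-0.004, ω=-0.027
apply F[16]=-0.178 → step 17: x=0.025, v=0.037, θ=-0.004, ω=-0.022
apply F[17]=-0.169 → step 18: x=0.026, v=0.034, θ=-0.005, ω=-0.017
apply F[18]=-0.160 → step 19: x=0.027, v=0.031, θ=-0.005, ω=-0.013
apply F[19]=-0.151 → step 20: x=0.027, v=0.029, θ=-0.005, ω=-0.010
apply F[20]=-0.143 → step 21: x=0.028, v=0.026, θ=-0.005, ω=-0.007
apply F[21]=-0.137 → step 22: x=0.028, v=0.024, θ=-0.006, ω=-0.005
apply F[22]=-0.129 → step 23: x=0.029, v=0.022, θ=-0.006, ω=-0.003
apply F[23]=-0.124 → step 24: x=0.029, v=0.020, θ=-0.006, ω=-0.001
apply F[24]=-0.118 → step 25: x=0.029, v=0.018, θ=-0.006, ω=0.000
apply F[25]=-0.112 → step 26: x=0.030, v=0.016, θ=-0.006, ω=0.002
apply F[26]=-0.107 → step 27: x=0.030, v=0.014, θ=-0.006, ω=0.003
apply F[27]=-0.103 → step 28: x=0.030, v=0.013, θ=-0.006, ω=0.004
apply F[28]=-0.098 → step 29: x=0.031, v=0.011, θ=-0.006, ω=0.004
apply F[29]=-0.094 → step 30: x=0.031, v=0.010, θ=-0.005, ω=0.005
apply F[30]=-0.089 → step 31: x=0.031, v=0.008, θ=-0.005, ω=0.005
apply F[31]=-0.086 → step 32: x=0.031, v=0.007, θ=-0.005, ω=0.006
Max |angle| over trajectory = 0.029 rad = 1.7°.

Answer: 1.7°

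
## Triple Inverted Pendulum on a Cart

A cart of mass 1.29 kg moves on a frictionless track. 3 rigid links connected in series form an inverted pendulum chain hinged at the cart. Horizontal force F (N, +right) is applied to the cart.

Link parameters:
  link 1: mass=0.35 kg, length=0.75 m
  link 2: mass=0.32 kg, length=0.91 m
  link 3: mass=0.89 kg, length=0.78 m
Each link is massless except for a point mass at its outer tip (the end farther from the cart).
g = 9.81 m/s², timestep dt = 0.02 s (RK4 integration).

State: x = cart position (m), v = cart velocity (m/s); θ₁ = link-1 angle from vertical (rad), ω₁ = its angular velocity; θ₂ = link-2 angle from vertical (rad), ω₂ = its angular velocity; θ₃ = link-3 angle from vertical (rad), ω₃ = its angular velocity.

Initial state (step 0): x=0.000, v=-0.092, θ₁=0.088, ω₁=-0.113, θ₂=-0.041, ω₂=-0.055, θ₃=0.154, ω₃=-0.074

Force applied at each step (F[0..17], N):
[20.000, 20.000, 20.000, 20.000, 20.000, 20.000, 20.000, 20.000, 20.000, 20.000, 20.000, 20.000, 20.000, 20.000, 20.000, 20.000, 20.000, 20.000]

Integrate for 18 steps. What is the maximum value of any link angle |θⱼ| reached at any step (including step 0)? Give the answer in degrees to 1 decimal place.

Answer: 57.7°

Derivation:
apply F[0]=+20.000 → step 1: x=0.001, v=0.198, θ₁=0.083, ω₁=-0.366, θ₂=-0.044, ω₂=-0.285, θ₃=0.154, ω₃=0.102
apply F[1]=+20.000 → step 2: x=0.008, v=0.490, θ₁=0.073, ω₁=-0.629, θ₂=-0.052, ω₂=-0.509, θ₃=0.158, ω₃=0.278
apply F[2]=+20.000 → step 3: x=0.021, v=0.787, θ₁=0.058, ω₁=-0.911, θ₂=-0.065, ω₂=-0.721, θ₃=0.165, ω₃=0.453
apply F[3]=+20.000 → step 4: x=0.039, v=1.088, θ₁=0.037, ω₁=-1.219, θ₂=-0.081, ω₂=-0.916, θ₃=0.176, ω₃=0.623
apply F[4]=+20.000 → step 5: x=0.064, v=1.394, θ₁=0.009, ω₁=-1.558, θ₂=-0.101, ω₂=-1.083, θ₃=0.190, ω₃=0.779
apply F[5]=+20.000 → step 6: x=0.095, v=1.705, θ₁=-0.026, ω₁=-1.932, θ₂=-0.124, ω₂=-1.211, θ₃=0.207, ω₃=0.911
apply F[6]=+20.000 → step 7: x=0.132, v=2.019, θ₁=-0.069, ω₁=-2.339, θ₂=-0.149, ω₂=-1.290, θ₃=0.226, ω₃=1.001
apply F[7]=+20.000 → step 8: x=0.176, v=2.332, θ₁=-0.120, ω₁=-2.773, θ₂=-0.175, ω₂=-1.315, θ₃=0.247, ω₃=1.035
apply F[8]=+20.000 → step 9: x=0.226, v=2.640, θ₁=-0.180, ω₁=-3.221, θ₂=-0.201, ω₂=-1.286, θ₃=0.267, ω₃=0.996
apply F[9]=+20.000 → step 10: x=0.281, v=2.936, θ₁=-0.248, ω₁=-3.662, θ₂=-0.227, ω₂=-1.213, θ₃=0.286, ω₃=0.873
apply F[10]=+20.000 → step 11: x=0.343, v=3.215, θ₁=-0.326, ω₁=-4.073, θ₂=-0.250, ω₂=-1.118, θ₃=0.302, ω₃=0.665
apply F[11]=+20.000 → step 12: x=0.410, v=3.470, θ₁=-0.411, ω₁=-4.430, θ₂=-0.271, ω₂=-1.030, θ₃=0.312, ω₃=0.378
apply F[12]=+20.000 → step 13: x=0.482, v=3.699, θ₁=-0.503, ω₁=-4.716, θ₂=-0.291, ω₂=-0.978, θ₃=0.316, ω₃=0.029
apply F[13]=+20.000 → step 14: x=0.558, v=3.902, θ₁=-0.599, ω₁=-4.926, θ₂=-0.311, ω₂=-0.982, θ₃=0.313, ω₃=-0.359
apply F[14]=+20.000 → step 15: x=0.638, v=4.082, θ₁=-0.699, ω₁=-5.063, θ₂=-0.331, ω₂=-1.054, θ₃=0.302, ω₃=-0.766
apply F[15]=+20.000 → step 16: x=0.721, v=4.243, θ₁=-0.801, ω₁=-5.138, θ₂=-0.353, ω₂=-1.191, θ₃=0.282, ω₃=-1.175
apply F[16]=+20.000 → step 17: x=0.807, v=4.388, θ₁=-0.904, ω₁=-5.162, θ₂=-0.379, ω₂=-1.387, θ₃=0.255, ω₃=-1.577
apply F[17]=+20.000 → step 18: x=0.896, v=4.522, θ₁=-1.007, ω₁=-5.142, θ₂=-0.409, ω₂=-1.630, θ₃=0.219, ω₃=-1.970
Max |angle| over trajectory = 1.007 rad = 57.7°.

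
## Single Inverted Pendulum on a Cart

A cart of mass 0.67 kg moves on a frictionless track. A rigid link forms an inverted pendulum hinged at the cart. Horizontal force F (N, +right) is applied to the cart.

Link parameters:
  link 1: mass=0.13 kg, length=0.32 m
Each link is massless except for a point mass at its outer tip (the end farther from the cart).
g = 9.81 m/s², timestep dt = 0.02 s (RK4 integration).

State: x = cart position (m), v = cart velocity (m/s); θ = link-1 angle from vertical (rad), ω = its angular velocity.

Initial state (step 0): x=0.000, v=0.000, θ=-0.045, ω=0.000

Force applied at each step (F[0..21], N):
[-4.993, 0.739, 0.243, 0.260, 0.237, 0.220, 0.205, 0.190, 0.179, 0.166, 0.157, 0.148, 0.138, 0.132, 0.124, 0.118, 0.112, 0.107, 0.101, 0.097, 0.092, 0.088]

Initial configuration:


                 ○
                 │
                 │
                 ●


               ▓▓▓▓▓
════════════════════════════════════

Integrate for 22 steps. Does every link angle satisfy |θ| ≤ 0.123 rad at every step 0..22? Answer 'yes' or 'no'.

apply F[0]=-4.993 → step 1: x=-0.001, v=-0.147, θ=-0.041, ω=0.433
apply F[1]=+0.739 → step 2: x=-0.004, v=-0.124, θ=-0.033, ω=0.338
apply F[2]=+0.243 → step 3: x=-0.007, v=-0.116, θ=-0.027, ω=0.293
apply F[3]=+0.260 → step 4: x=-0.009, v=-0.107, θ=-0.021, ω=0.251
apply F[4]=+0.237 → step 5: x=-0.011, v=-0.099, θ=-0.017, ω=0.216
apply F[5]=+0.220 → step 6: x=-0.013, v=-0.092, θ=-0.013, ω=0.184
apply F[6]=+0.205 → step 7: x=-0.015, v=-0.085, θ=-0.009, ω=0.157
apply F[7]=+0.190 → step 8: x=-0.016, v=-0.079, θ=-0.006, ω=0.134
apply F[8]=+0.179 → step 9: x=-0.018, v=-0.074, θ=-0.004, ω=0.114
apply F[9]=+0.166 → step 10: x=-0.019, v=-0.069, θ=-0.002, ω=0.096
apply F[10]=+0.157 → step 11: x=-0.020, v=-0.064, θ=0.000, ω=0.081
apply F[11]=+0.148 → step 12: x=-0.022, v=-0.060, θ=0.002, ω=0.068
apply F[12]=+0.138 → step 13: x=-0.023, v=-0.056, θ=0.003, ω=0.057
apply F[13]=+0.132 → step 14: x=-0.024, v=-0.052, θ=0.004, ω=0.047
apply F[14]=+0.124 → step 15: x=-0.025, v=-0.048, θ=0.005, ω=0.038
apply F[15]=+0.118 → step 16: x=-0.026, v=-0.045, θ=0.005, ω=0.031
apply F[16]=+0.112 → step 17: x=-0.027, v=-0.042, θ=0.006, ω=0.025
apply F[17]=+0.107 → step 18: x=-0.028, v=-0.039, θ=0.006, ω=0.019
apply F[18]=+0.101 → step 19: x=-0.028, v=-0.036, θ=0.007, ω=0.015
apply F[19]=+0.097 → step 20: x=-0.029, v=-0.034, θ=0.007, ω=0.011
apply F[20]=+0.092 → step 21: x=-0.030, v=-0.031, θ=0.007, ω=0.007
apply F[21]=+0.088 → step 22: x=-0.030, v=-0.029, θ=0.007, ω=0.005
Max |angle| over trajectory = 0.045 rad; bound = 0.123 → within bound.

Answer: yes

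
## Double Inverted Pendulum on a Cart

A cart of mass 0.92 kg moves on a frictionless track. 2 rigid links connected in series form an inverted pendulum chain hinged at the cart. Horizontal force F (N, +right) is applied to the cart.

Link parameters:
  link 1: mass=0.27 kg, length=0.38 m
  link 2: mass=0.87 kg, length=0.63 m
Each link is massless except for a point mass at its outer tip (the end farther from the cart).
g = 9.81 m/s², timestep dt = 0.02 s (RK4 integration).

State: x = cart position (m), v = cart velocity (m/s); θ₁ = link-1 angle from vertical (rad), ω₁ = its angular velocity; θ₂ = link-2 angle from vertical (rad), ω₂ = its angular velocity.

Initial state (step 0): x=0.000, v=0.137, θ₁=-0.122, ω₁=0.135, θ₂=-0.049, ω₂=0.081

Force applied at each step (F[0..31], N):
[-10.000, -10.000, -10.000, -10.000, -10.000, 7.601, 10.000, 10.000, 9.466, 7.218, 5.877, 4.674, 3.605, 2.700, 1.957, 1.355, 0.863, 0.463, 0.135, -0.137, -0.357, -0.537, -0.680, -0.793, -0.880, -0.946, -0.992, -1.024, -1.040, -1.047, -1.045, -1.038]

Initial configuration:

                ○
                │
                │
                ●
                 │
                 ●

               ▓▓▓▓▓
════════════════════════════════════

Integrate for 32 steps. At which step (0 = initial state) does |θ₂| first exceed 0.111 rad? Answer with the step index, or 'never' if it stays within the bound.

apply F[0]=-10.000 → step 1: x=0.001, v=-0.049, θ₁=-0.116, ω₁=0.430, θ₂=-0.046, ω₂=0.183
apply F[1]=-10.000 → step 2: x=-0.002, v=-0.238, θ₁=-0.105, ω₁=0.748, θ₂=-0.042, ω₂=0.277
apply F[2]=-10.000 → step 3: x=-0.009, v=-0.431, θ₁=-0.086, ω₁=1.105, θ₂=-0.035, ω₂=0.356
apply F[3]=-10.000 → step 4: x=-0.019, v=-0.630, θ₁=-0.060, ω₁=1.521, θ₂=-0.028, ω₂=0.411
apply F[4]=-10.000 → step 5: x=-0.034, v=-0.838, θ₁=-0.025, ω₁=2.015, θ₂=-0.019, ω₂=0.435
apply F[5]=+7.601 → step 6: x=-0.049, v=-0.671, θ₁=0.011, ω₁=1.586, θ₂=-0.010, ω₂=0.425
apply F[6]=+10.000 → step 7: x=-0.060, v=-0.460, θ₁=0.038, ω₁=1.092, θ₂=-0.002, ω₂=0.386
apply F[7]=+10.000 → step 8: x=-0.067, v=-0.254, θ₁=0.055, ω₁=0.652, θ₂=0.005, ω₂=0.325
apply F[8]=+9.466 → step 9: x=-0.071, v=-0.063, θ₁=0.064, ω₁=0.272, θ₂=0.011, ω₂=0.254
apply F[9]=+7.218 → step 10: x=-0.070, v=0.077, θ₁=0.067, ω₁=0.029, θ₂=0.015, ω₂=0.181
apply F[10]=+5.877 → step 11: x=-0.068, v=0.188, θ₁=0.066, ω₁=-0.142, θ₂=0.018, ω₂=0.113
apply F[11]=+4.674 → step 12: x=-0.063, v=0.274, θ₁=0.062, ω₁=-0.256, θ₂=0.020, ω₂=0.052
apply F[12]=+3.605 → step 13: x=-0.057, v=0.337, θ₁=0.056, ω₁=-0.327, θ₂=0.020, ω₂=-0.000
apply F[13]=+2.700 → step 14: x=-0.050, v=0.383, θ₁=0.050, ω₁=-0.365, θ₂=0.020, ω₂=-0.044
apply F[14]=+1.957 → step 15: x=-0.042, v=0.415, θ₁=0.042, ω₁=-0.379, θ₂=0.018, ω₂=-0.079
apply F[15]=+1.355 → step 16: x=-0.033, v=0.435, θ₁=0.035, ω₁=-0.377, θ₂=0.016, ω₂=-0.107
apply F[16]=+0.863 → step 17: x=-0.025, v=0.446, θ₁=0.027, ω₁=-0.365, θ₂=0.014, ω₂=-0.127
apply F[17]=+0.463 → step 18: x=-0.016, v=0.450, θ₁=0.020, ω₁=-0.347, θ₂=0.011, ω₂=-0.142
apply F[18]=+0.135 → step 19: x=-0.007, v=0.449, θ₁=0.013, ω₁=-0.324, θ₂=0.008, ω₂=-0.150
apply F[19]=-0.137 → step 20: x=0.002, v=0.444, θ₁=0.007, ω₁=-0.298, θ₂=0.005, ω₂=-0.155
apply F[20]=-0.357 → step 21: x=0.011, v=0.435, θ₁=0.002, ω₁=-0.272, θ₂=0.002, ω₂=-0.156
apply F[21]=-0.537 → step 22: x=0.020, v=0.424, θ₁=-0.004, ω₁=-0.246, θ₂=-0.001, ω₂=-0.153
apply F[22]=-0.680 → step 23: x=0.028, v=0.410, θ₁=-0.008, ω₁=-0.220, θ₂=-0.004, ω₂=-0.148
apply F[23]=-0.793 → step 24: x=0.036, v=0.396, θ₁=-0.012, ω₁=-0.195, θ₂=-0.007, ω₂=-0.142
apply F[24]=-0.880 → step 25: x=0.044, v=0.380, θ₁=-0.016, ω₁=-0.171, θ₂=-0.009, ω₂=-0.134
apply F[25]=-0.946 → step 26: x=0.051, v=0.364, θ₁=-0.019, ω₁=-0.149, θ₂=-0.012, ω₂=-0.125
apply F[26]=-0.992 → step 27: x=0.058, v=0.347, θ₁=-0.022, ω₁=-0.128, θ₂=-0.014, ω₂=-0.115
apply F[27]=-1.024 → step 28: x=0.065, v=0.330, θ₁=-0.024, ω₁=-0.109, θ₂=-0.017, ω₂=-0.105
apply F[28]=-1.040 → step 29: x=0.072, v=0.314, θ₁=-0.026, ω₁=-0.092, θ₂=-0.019, ω₂=-0.095
apply F[29]=-1.047 → step 30: x=0.078, v=0.298, θ₁=-0.028, ω₁=-0.076, θ₂=-0.020, ω₂=-0.085
apply F[30]=-1.045 → step 31: x=0.083, v=0.282, θ₁=-0.029, ω₁=-0.062, θ₂=-0.022, ω₂=-0.075
apply F[31]=-1.038 → step 32: x=0.089, v=0.267, θ₁=-0.031, ω₁=-0.049, θ₂=-0.023, ω₂=-0.066
max |θ₂| = 0.049 ≤ 0.111 over all 33 states.

Answer: never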